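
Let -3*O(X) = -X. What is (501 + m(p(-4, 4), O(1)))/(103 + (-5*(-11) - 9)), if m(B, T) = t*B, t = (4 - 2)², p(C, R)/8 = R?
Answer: 629/149 ≈ 4.2215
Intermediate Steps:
O(X) = X/3 (O(X) = -(-1)*X/3 = X/3)
p(C, R) = 8*R
t = 4 (t = 2² = 4)
m(B, T) = 4*B
(501 + m(p(-4, 4), O(1)))/(103 + (-5*(-11) - 9)) = (501 + 4*(8*4))/(103 + (-5*(-11) - 9)) = (501 + 4*32)/(103 + (55 - 9)) = (501 + 128)/(103 + 46) = 629/149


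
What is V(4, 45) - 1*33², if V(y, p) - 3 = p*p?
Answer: 939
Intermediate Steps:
V(y, p) = 3 + p² (V(y, p) = 3 + p*p = 3 + p²)
V(4, 45) - 1*33² = (3 + 45²) - 1*33² = (3 + 2025) - 1*1089 = 2028 - 1089 = 939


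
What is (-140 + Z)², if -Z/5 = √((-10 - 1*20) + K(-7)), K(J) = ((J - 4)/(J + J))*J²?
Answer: 39625/2 + 700*√34 ≈ 23894.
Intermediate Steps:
K(J) = J*(-4 + J)/2 (K(J) = ((-4 + J)/((2*J)))*J² = ((-4 + J)*(1/(2*J)))*J² = ((-4 + J)/(2*J))*J² = J*(-4 + J)/2)
Z = -5*√34/2 (Z = -5*√((-10 - 1*20) + (½)*(-7)*(-4 - 7)) = -5*√((-10 - 20) + (½)*(-7)*(-11)) = -5*√(-30 + 77/2) = -5*√34/2 ≈ -14.577)
(-140 + Z)² = (-140 - 5*√34/2)²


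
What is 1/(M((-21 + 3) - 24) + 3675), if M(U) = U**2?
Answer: 1/5439 ≈ 0.00018386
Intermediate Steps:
1/(M((-21 + 3) - 24) + 3675) = 1/(((-21 + 3) - 24)**2 + 3675) = 1/((-18 - 24)**2 + 3675) = 1/((-42)**2 + 3675) = 1/(1764 + 3675) = 1/5439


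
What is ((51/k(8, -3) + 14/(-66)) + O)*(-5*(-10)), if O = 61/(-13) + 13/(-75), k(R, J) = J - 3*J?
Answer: 24469/143 ≈ 171.11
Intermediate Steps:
k(R, J) = -2*J
O = -4744/975 (O = 61*(-1/13) + 13*(-1/75) = -61/13 - 13/75 = -4744/975 ≈ -4.8656)
((51/k(8, -3) + 14/(-66)) + O)*(-5*(-10)) = ((51/((-2*(-3))) + 14/(-66)) - 4744/975)*(-5*(-10)) = ((51/6 + 14*(-1/66)) - 4744/975)*50 = ((51*(⅙) - 7/33) - 4744/975)*50 = ((17/2 - 7/33) - 4744/975)*50 = (547/66 - 4744/975)*50 = (24469/7150)*50 = 24469/143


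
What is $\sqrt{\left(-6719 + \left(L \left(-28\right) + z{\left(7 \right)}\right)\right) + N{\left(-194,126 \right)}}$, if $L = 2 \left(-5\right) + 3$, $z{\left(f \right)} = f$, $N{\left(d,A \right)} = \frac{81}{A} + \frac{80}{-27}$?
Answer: $\frac{5 i \sqrt{4139394}}{126} \approx 80.736 i$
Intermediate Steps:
$N{\left(d,A \right)} = - \frac{80}{27} + \frac{81}{A}$ ($N{\left(d,A \right)} = \frac{81}{A} + 80 \left(- \frac{1}{27}\right) = \frac{81}{A} - \frac{80}{27} = - \frac{80}{27} + \frac{81}{A}$)
$L = -7$ ($L = -10 + 3 = -7$)
$\sqrt{\left(-6719 + \left(L \left(-28\right) + z{\left(7 \right)}\right)\right) + N{\left(-194,126 \right)}} = \sqrt{\left(-6719 + \left(\left(-7\right) \left(-28\right) + 7\right)\right) - \left(\frac{80}{27} - \frac{81}{126}\right)} = \sqrt{\left(-6719 + \left(196 + 7\right)\right) + \left(- \frac{80}{27} + 81 \cdot \frac{1}{126}\right)} = \sqrt{\left(-6719 + 203\right) + \left(- \frac{80}{27} + \frac{9}{14}\right)} = \sqrt{-6516 - \frac{877}{378}} = \sqrt{- \frac{2463925}{378}} = \frac{5 i \sqrt{4139394}}{126}$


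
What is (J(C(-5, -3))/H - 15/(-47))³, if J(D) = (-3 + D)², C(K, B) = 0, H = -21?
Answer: -46656/35611289 ≈ -0.0013101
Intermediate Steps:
(J(C(-5, -3))/H - 15/(-47))³ = ((-3 + 0)²/(-21) - 15/(-47))³ = ((-3)²*(-1/21) - 15*(-1/47))³ = (9*(-1/21) + 15/47)³ = (-3/7 + 15/47)³ = (-36/329)³ = -46656/35611289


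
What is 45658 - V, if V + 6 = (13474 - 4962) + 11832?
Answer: 25320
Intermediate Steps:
V = 20338 (V = -6 + ((13474 - 4962) + 11832) = -6 + (8512 + 11832) = -6 + 20344 = 20338)
45658 - V = 45658 - 1*20338 = 45658 - 20338 = 25320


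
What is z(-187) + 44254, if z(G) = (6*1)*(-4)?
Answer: 44230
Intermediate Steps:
z(G) = -24 (z(G) = 6*(-4) = -24)
z(-187) + 44254 = -24 + 44254 = 44230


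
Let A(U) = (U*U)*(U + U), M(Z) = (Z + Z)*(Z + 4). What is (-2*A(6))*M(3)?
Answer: -36288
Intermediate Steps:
M(Z) = 2*Z*(4 + Z) (M(Z) = (2*Z)*(4 + Z) = 2*Z*(4 + Z))
A(U) = 2*U³ (A(U) = U²*(2*U) = 2*U³)
(-2*A(6))*M(3) = (-4*6³)*(2*3*(4 + 3)) = (-4*216)*(2*3*7) = -2*432*42 = -864*42 = -36288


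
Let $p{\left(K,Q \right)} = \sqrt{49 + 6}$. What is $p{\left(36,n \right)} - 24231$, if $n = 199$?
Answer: $-24231 + \sqrt{55} \approx -24224.0$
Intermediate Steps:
$p{\left(K,Q \right)} = \sqrt{55}$
$p{\left(36,n \right)} - 24231 = \sqrt{55} - 24231 = -24231 + \sqrt{55}$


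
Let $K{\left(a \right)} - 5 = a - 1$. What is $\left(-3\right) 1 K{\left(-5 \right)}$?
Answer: $3$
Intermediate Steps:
$K{\left(a \right)} = 4 + a$ ($K{\left(a \right)} = 5 + \left(a - 1\right) = 5 + \left(-1 + a\right) = 4 + a$)
$\left(-3\right) 1 K{\left(-5 \right)} = \left(-3\right) 1 \left(4 - 5\right) = \left(-3\right) \left(-1\right) = 3$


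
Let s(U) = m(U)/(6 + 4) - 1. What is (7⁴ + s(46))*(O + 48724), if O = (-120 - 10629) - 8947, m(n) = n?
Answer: 349003644/5 ≈ 6.9801e+7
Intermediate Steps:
O = -19696 (O = -10749 - 8947 = -19696)
s(U) = -1 + U/10 (s(U) = U/(6 + 4) - 1 = U/10 - 1 = -1 + U/10)
(7⁴ + s(46))*(O + 48724) = (7⁴ + (-1 + (⅒)*46))*(-19696 + 48724) = (2401 + (-1 + 23/5))*29028 = (2401 + 18/5)*29028 = (12023/5)*29028 = 349003644/5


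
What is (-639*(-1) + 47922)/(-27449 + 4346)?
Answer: -16187/7701 ≈ -2.1019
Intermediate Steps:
(-639*(-1) + 47922)/(-27449 + 4346) = (639 + 47922)/(-23103) = 48561*(-1/23103) = -16187/7701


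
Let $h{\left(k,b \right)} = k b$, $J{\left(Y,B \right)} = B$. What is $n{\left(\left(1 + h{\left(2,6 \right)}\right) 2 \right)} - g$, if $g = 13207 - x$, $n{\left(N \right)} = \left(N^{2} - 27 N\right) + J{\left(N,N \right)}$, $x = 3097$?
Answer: $-10110$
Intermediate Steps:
$h{\left(k,b \right)} = b k$
$n{\left(N \right)} = N^{2} - 26 N$ ($n{\left(N \right)} = \left(N^{2} - 27 N\right) + N = N^{2} - 26 N$)
$g = 10110$ ($g = 13207 - 3097 = 10110$)
$n{\left(\left(1 + h{\left(2,6 \right)}\right) 2 \right)} - g = \left(1 + 6 \cdot 2\right) 2 \left(-26 + \left(1 + 6 \cdot 2\right) 2\right) - 10110 = \left(1 + 12\right) 2 \left(-26 + \left(1 + 12\right) 2\right) - 10110 = 13 \cdot 2 \left(-26 + 13 \cdot 2\right) - 10110 = 26 \left(-26 + 26\right) - 10110 = 26 \cdot 0 - 10110 = 0 - 10110 = -10110$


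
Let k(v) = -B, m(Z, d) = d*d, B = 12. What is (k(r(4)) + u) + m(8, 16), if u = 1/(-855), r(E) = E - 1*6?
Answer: 208619/855 ≈ 244.00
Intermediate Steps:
r(E) = -6 + E (r(E) = E - 6 = -6 + E)
m(Z, d) = d²
k(v) = -12 (k(v) = -1*12 = -12)
u = -1/855 ≈ -0.0011696
(k(r(4)) + u) + m(8, 16) = (-12 - 1/855) + 16² = -10261/855 + 256 = 208619/855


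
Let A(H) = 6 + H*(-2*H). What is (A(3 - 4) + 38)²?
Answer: 1764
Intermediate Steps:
A(H) = 6 - 2*H²
(A(3 - 4) + 38)² = ((6 - 2*(3 - 4)²) + 38)² = ((6 - 2*(-1)²) + 38)² = ((6 - 2*1) + 38)² = ((6 - 2) + 38)² = (4 + 38)² = 42² = 1764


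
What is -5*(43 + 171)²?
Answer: -228980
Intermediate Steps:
-5*(43 + 171)² = -5*214² = -5*45796 = -228980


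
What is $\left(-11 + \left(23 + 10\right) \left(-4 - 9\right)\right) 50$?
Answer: $-22000$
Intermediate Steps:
$\left(-11 + \left(23 + 10\right) \left(-4 - 9\right)\right) 50 = \left(-11 + 33 \left(-13\right)\right) 50 = \left(-11 - 429\right) 50 = \left(-440\right) 50 = -22000$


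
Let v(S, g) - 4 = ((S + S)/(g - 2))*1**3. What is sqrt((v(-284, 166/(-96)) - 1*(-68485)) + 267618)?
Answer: sqrt(10774084643)/179 ≈ 579.88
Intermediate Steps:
v(S, g) = 4 + 2*S/(-2 + g) (v(S, g) = 4 + ((S + S)/(g - 2))*1**3 = 4 + ((2*S)/(-2 + g))*1 = 4 + (2*S/(-2 + g))*1 = 4 + 2*S/(-2 + g))
sqrt((v(-284, 166/(-96)) - 1*(-68485)) + 267618) = sqrt((2*(-4 - 284 + 2*(166/(-96)))/(-2 + 166/(-96)) - 1*(-68485)) + 267618) = sqrt((2*(-4 - 284 + 2*(166*(-1/96)))/(-2 + 166*(-1/96)) + 68485) + 267618) = sqrt((2*(-4 - 284 + 2*(-83/48))/(-2 - 83/48) + 68485) + 267618) = sqrt((2*(-4 - 284 - 83/24)/(-179/48) + 68485) + 267618) = sqrt((2*(-48/179)*(-6995/24) + 68485) + 267618) = sqrt((27980/179 + 68485) + 267618) = sqrt(12286795/179 + 267618) = sqrt(60190417/179) = sqrt(10774084643)/179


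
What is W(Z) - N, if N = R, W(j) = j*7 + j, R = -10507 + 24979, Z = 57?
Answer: -14016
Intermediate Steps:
R = 14472
W(j) = 8*j (W(j) = 7*j + j = 8*j)
N = 14472
W(Z) - N = 8*57 - 1*14472 = 456 - 14472 = -14016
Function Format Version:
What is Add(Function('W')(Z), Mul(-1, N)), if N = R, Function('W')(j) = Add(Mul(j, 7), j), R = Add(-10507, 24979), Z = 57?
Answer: -14016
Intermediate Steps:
R = 14472
Function('W')(j) = Mul(8, j) (Function('W')(j) = Add(Mul(7, j), j) = Mul(8, j))
N = 14472
Add(Function('W')(Z), Mul(-1, N)) = Add(Mul(8, 57), Mul(-1, 14472)) = Add(456, -14472) = -14016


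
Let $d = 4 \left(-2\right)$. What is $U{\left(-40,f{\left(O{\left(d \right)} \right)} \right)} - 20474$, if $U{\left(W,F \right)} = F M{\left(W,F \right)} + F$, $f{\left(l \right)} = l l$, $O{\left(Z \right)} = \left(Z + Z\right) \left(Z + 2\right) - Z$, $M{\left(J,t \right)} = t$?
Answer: $116976198$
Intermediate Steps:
$d = -8$
$O{\left(Z \right)} = - Z + 2 Z \left(2 + Z\right)$ ($O{\left(Z \right)} = 2 Z \left(2 + Z\right) - Z = - Z + 2 Z \left(2 + Z\right)$)
$f{\left(l \right)} = l^{2}$
$U{\left(W,F \right)} = F + F^{2}$ ($U{\left(W,F \right)} = F F + F = F^{2} + F = F + F^{2}$)
$U{\left(-40,f{\left(O{\left(d \right)} \right)} \right)} - 20474 = \left(- 8 \left(3 + 2 \left(-8\right)\right)\right)^{2} \left(1 + \left(- 8 \left(3 + 2 \left(-8\right)\right)\right)^{2}\right) - 20474 = \left(- 8 \left(3 - 16\right)\right)^{2} \left(1 + \left(- 8 \left(3 - 16\right)\right)^{2}\right) - 20474 = \left(\left(-8\right) \left(-13\right)\right)^{2} \left(1 + \left(\left(-8\right) \left(-13\right)\right)^{2}\right) - 20474 = 104^{2} \left(1 + 104^{2}\right) - 20474 = 10816 \left(1 + 10816\right) - 20474 = 10816 \cdot 10817 - 20474 = 116996672 - 20474 = 116976198$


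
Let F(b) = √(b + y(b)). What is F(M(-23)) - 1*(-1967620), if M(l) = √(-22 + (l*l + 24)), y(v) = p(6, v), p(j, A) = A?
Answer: 1967620 + √6*59^(¼) ≈ 1.9676e+6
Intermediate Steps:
y(v) = v
M(l) = √(2 + l²) (M(l) = √(-22 + (l² + 24)) = √(-22 + (24 + l²)) = √(2 + l²))
F(b) = √2*√b (F(b) = √(b + b) = √(2*b) = √2*√b)
F(M(-23)) - 1*(-1967620) = √2*√(√(2 + (-23)²)) - 1*(-1967620) = √2*√(√(2 + 529)) + 1967620 = √2*√(√531) + 1967620 = √2*√(3*√59) + 1967620 = √2*(√3*59^(¼)) + 1967620 = √6*59^(¼) + 1967620 = 1967620 + √6*59^(¼)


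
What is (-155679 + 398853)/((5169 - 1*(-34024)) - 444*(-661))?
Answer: 243174/332677 ≈ 0.73096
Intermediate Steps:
(-155679 + 398853)/((5169 - 1*(-34024)) - 444*(-661)) = 243174/((5169 + 34024) + 293484) = 243174/(39193 + 293484) = 243174/332677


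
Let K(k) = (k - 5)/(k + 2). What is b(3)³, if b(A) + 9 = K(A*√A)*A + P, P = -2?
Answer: -7935670/12167 - 4561137*√3/12167 ≈ -1301.5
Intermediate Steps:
K(k) = (-5 + k)/(2 + k)
b(A) = -11 + A*(-5 + A^(3/2))/(2 + A^(3/2)) (b(A) = -9 + (((-5 + A*√A)/(2 + A*√A))*A - 2) = -9 + (((-5 + A^(3/2))/(2 + A^(3/2)))*A - 2) = -9 + (A*(-5 + A^(3/2))/(2 + A^(3/2)) - 2) = -9 + (-2 + A*(-5 + A^(3/2))/(2 + A^(3/2))) = -11 + A*(-5 + A^(3/2))/(2 + A^(3/2)))
b(3)³ = ((-22 - 33*√3 + 3*(-5 + 3^(3/2)))/(2 + 3^(3/2)))³ = ((-22 - 33*√3 + 3*(-5 + 3*√3))/(2 + 3*√3))³ = ((-22 - 33*√3 + (-15 + 9*√3))/(2 + 3*√3))³ = ((-37 - 24*√3)/(2 + 3*√3))³ = (-37 - 24*√3)³/(2 + 3*√3)³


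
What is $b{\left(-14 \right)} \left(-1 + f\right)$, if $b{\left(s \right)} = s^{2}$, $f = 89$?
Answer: $17248$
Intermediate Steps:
$b{\left(-14 \right)} \left(-1 + f\right) = \left(-14\right)^{2} \left(-1 + 89\right) = 196 \cdot 88 = 17248$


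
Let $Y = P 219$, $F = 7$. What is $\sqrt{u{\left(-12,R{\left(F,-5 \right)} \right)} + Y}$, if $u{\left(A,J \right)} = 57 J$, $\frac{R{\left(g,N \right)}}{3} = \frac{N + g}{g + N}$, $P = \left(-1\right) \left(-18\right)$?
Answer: $3 \sqrt{457} \approx 64.133$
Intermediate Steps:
$P = 18$
$R{\left(g,N \right)} = 3$ ($R{\left(g,N \right)} = 3 \frac{N + g}{g + N} = 3 \frac{N + g}{N + g} = 3 \cdot 1 = 3$)
$Y = 3942$ ($Y = 18 \cdot 219 = 3942$)
$\sqrt{u{\left(-12,R{\left(F,-5 \right)} \right)} + Y} = \sqrt{57 \cdot 3 + 3942} = \sqrt{171 + 3942} = \sqrt{4113} = 3 \sqrt{457}$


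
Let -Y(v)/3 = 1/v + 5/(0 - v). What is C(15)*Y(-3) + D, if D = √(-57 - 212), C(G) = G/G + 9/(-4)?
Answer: 5 + I*√269 ≈ 5.0 + 16.401*I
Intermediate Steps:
C(G) = -5/4 (C(G) = 1 + 9*(-¼) = 1 - 9/4 = -5/4)
Y(v) = 12/v (Y(v) = -3*(1/v + 5/(0 - v)) = -3*(1/v + 5/((-v))) = -3*(1/v + 5*(-1/v)) = -3*(1/v - 5/v) = -(-12)/v = 12/v)
D = I*√269 (D = √(-269) = I*√269 ≈ 16.401*I)
C(15)*Y(-3) + D = -15/(-3) + I*√269 = -15*(-1)/3 + I*√269 = -5/4*(-4) + I*√269 = 5 + I*√269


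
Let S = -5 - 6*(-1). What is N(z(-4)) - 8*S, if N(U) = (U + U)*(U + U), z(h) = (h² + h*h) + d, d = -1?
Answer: 3836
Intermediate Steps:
S = 1 (S = -5 + 6 = 1)
z(h) = -1 + 2*h² (z(h) = (h² + h*h) - 1 = (h² + h²) - 1 = 2*h² - 1 = -1 + 2*h²)
N(U) = 4*U² (N(U) = (2*U)*(2*U) = 4*U²)
N(z(-4)) - 8*S = 4*(-1 + 2*(-4)²)² - 8*1 = 4*(-1 + 2*16)² - 8 = 4*(-1 + 32)² - 8 = 4*31² - 8 = 4*961 - 8 = 3844 - 8 = 3836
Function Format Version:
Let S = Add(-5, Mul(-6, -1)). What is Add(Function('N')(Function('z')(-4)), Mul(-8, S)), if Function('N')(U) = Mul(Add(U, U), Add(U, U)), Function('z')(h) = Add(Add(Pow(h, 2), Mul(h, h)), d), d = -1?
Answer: 3836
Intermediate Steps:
S = 1 (S = Add(-5, 6) = 1)
Function('z')(h) = Add(-1, Mul(2, Pow(h, 2))) (Function('z')(h) = Add(Add(Pow(h, 2), Mul(h, h)), -1) = Add(Add(Pow(h, 2), Pow(h, 2)), -1) = Add(Mul(2, Pow(h, 2)), -1) = Add(-1, Mul(2, Pow(h, 2))))
Function('N')(U) = Mul(4, Pow(U, 2)) (Function('N')(U) = Mul(Mul(2, U), Mul(2, U)) = Mul(4, Pow(U, 2)))
Add(Function('N')(Function('z')(-4)), Mul(-8, S)) = Add(Mul(4, Pow(Add(-1, Mul(2, Pow(-4, 2))), 2)), Mul(-8, 1)) = Add(Mul(4, Pow(Add(-1, Mul(2, 16)), 2)), -8) = Add(Mul(4, Pow(Add(-1, 32), 2)), -8) = Add(Mul(4, Pow(31, 2)), -8) = Add(Mul(4, 961), -8) = Add(3844, -8) = 3836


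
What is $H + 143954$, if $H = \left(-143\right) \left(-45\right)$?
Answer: $150389$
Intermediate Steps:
$H = 6435$
$H + 143954 = 6435 + 143954 = 150389$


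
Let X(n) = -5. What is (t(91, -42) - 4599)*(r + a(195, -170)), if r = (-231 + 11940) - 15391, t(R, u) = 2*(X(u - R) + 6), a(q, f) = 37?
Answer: 16756065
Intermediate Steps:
t(R, u) = 2 (t(R, u) = 2*(-5 + 6) = 2*1 = 2)
r = -3682 (r = 11709 - 15391 = -3682)
(t(91, -42) - 4599)*(r + a(195, -170)) = (2 - 4599)*(-3682 + 37) = -4597*(-3645) = 16756065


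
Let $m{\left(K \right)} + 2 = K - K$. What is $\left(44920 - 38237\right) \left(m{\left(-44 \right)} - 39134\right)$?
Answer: $-261545888$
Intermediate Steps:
$m{\left(K \right)} = -2$ ($m{\left(K \right)} = -2 + \left(K - K\right) = -2 + 0 = -2$)
$\left(44920 - 38237\right) \left(m{\left(-44 \right)} - 39134\right) = \left(44920 - 38237\right) \left(-2 - 39134\right) = 6683 \left(-39136\right) = -261545888$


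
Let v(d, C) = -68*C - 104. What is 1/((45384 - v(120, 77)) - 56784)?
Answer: -1/6060 ≈ -0.00016502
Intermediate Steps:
v(d, C) = -104 - 68*C
1/((45384 - v(120, 77)) - 56784) = 1/((45384 - (-104 - 68*77)) - 56784) = 1/((45384 - (-104 - 5236)) - 56784) = 1/((45384 - 1*(-5340)) - 56784) = 1/((45384 + 5340) - 56784) = 1/(50724 - 56784) = 1/(-6060) = -1/6060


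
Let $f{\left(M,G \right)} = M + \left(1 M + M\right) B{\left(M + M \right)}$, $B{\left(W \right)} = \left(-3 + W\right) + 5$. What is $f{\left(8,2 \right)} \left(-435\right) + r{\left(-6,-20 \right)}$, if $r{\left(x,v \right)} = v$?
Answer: $-128780$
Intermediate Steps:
$B{\left(W \right)} = 2 + W$
$f{\left(M,G \right)} = M + 2 M \left(2 + 2 M\right)$ ($f{\left(M,G \right)} = M + \left(1 M + M\right) \left(2 + \left(M + M\right)\right) = M + \left(M + M\right) \left(2 + 2 M\right) = M + 2 M \left(2 + 2 M\right)$)
$f{\left(8,2 \right)} \left(-435\right) + r{\left(-6,-20 \right)} = 8 \left(5 + 4 \cdot 8\right) \left(-435\right) - 20 = 8 \left(5 + 32\right) \left(-435\right) - 20 = 8 \cdot 37 \left(-435\right) - 20 = 296 \left(-435\right) - 20 = -128760 - 20 = -128780$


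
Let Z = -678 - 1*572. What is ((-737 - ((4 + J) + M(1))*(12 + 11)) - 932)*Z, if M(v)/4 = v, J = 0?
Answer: 2316250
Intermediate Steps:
M(v) = 4*v
Z = -1250 (Z = -678 - 572 = -1250)
((-737 - ((4 + J) + M(1))*(12 + 11)) - 932)*Z = ((-737 - ((4 + 0) + 4*1)*(12 + 11)) - 932)*(-1250) = ((-737 - (4 + 4)*23) - 932)*(-1250) = ((-737 - 8*23) - 932)*(-1250) = ((-737 - 1*184) - 932)*(-1250) = ((-737 - 184) - 932)*(-1250) = (-921 - 932)*(-1250) = -1853*(-1250) = 2316250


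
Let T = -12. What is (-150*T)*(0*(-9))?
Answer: 0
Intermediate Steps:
(-150*T)*(0*(-9)) = (-150*(-12))*(0*(-9)) = 1800*0 = 0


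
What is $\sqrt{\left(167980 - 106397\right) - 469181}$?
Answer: $i \sqrt{407598} \approx 638.43 i$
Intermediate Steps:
$\sqrt{\left(167980 - 106397\right) - 469181} = \sqrt{61583 - 469181} = \sqrt{-407598} = i \sqrt{407598}$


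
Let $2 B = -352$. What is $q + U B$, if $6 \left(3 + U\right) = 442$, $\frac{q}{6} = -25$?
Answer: $- \frac{37762}{3} \approx -12587.0$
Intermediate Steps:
$q = -150$ ($q = 6 \left(-25\right) = -150$)
$U = \frac{212}{3}$ ($U = -3 + \frac{1}{6} \cdot 442 = -3 + \frac{221}{3} = \frac{212}{3} \approx 70.667$)
$B = -176$ ($B = \frac{1}{2} \left(-352\right) = -176$)
$q + U B = -150 + \frac{212}{3} \left(-176\right) = -150 - \frac{37312}{3} = - \frac{37762}{3}$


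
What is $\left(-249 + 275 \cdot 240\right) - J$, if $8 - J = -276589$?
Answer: $-210846$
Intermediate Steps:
$J = 276597$ ($J = 8 - -276589 = 8 + 276589 = 276597$)
$\left(-249 + 275 \cdot 240\right) - J = \left(-249 + 275 \cdot 240\right) - 276597 = \left(-249 + 66000\right) - 276597 = 65751 - 276597 = -210846$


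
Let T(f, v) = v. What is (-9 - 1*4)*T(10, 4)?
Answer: -52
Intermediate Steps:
(-9 - 1*4)*T(10, 4) = (-9 - 1*4)*4 = (-9 - 4)*4 = -13*4 = -52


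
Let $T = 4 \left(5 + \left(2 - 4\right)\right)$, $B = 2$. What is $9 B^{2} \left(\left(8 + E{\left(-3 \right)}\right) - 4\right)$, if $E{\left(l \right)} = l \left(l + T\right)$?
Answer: $-828$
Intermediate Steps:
$T = 12$ ($T = 4 \left(5 + \left(2 - 4\right)\right) = 4 \left(5 - 2\right) = 4 \cdot 3 = 12$)
$E{\left(l \right)} = l \left(12 + l\right)$ ($E{\left(l \right)} = l \left(l + 12\right) = l \left(12 + l\right)$)
$9 B^{2} \left(\left(8 + E{\left(-3 \right)}\right) - 4\right) = 9 \cdot 2^{2} \left(\left(8 - 3 \left(12 - 3\right)\right) - 4\right) = 9 \cdot 4 \left(\left(8 - 27\right) - 4\right) = 36 \left(\left(8 - 27\right) - 4\right) = 36 \left(-19 - 4\right) = 36 \left(-23\right) = -828$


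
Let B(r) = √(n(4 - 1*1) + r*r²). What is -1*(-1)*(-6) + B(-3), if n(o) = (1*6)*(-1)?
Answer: -6 + I*√33 ≈ -6.0 + 5.7446*I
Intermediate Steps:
n(o) = -6 (n(o) = 6*(-1) = -6)
B(r) = √(-6 + r³) (B(r) = √(-6 + r*r²) = √(-6 + r³))
-1*(-1)*(-6) + B(-3) = -1*(-1)*(-6) + √(-6 + (-3)³) = 1*(-6) + √(-6 - 27) = -6 + √(-33) = -6 + I*√33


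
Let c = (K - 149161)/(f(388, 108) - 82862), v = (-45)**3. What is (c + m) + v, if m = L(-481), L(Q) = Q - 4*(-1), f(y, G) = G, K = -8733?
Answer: -3790137007/41377 ≈ -91600.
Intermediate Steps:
v = -91125
L(Q) = 4 + Q (L(Q) = Q + 4 = 4 + Q)
m = -477 (m = 4 - 481 = -477)
c = 78947/41377 (c = (-8733 - 149161)/(108 - 82862) = -157894/(-82754) = -157894*(-1/82754) = 78947/41377 ≈ 1.9080)
(c + m) + v = (78947/41377 - 477) - 91125 = -19657882/41377 - 91125 = -3790137007/41377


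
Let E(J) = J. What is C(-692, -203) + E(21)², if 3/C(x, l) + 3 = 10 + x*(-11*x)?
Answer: 2322966174/5267497 ≈ 441.00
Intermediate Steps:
C(x, l) = 3/(7 - 11*x²) (C(x, l) = 3/(-3 + (10 + x*(-11*x))) = 3/(-3 + (10 - 11*x²)) = 3/(7 - 11*x²))
C(-692, -203) + E(21)² = -3/(-7 + 11*(-692)²) + 21² = -3/(-7 + 11*478864) + 441 = -3/(-7 + 5267504) + 441 = -3/5267497 + 441 = 2322966174/5267497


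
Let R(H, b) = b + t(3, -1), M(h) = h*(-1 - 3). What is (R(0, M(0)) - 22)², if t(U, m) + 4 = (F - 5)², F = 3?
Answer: 484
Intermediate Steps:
M(h) = -4*h (M(h) = h*(-4) = -4*h)
t(U, m) = 0 (t(U, m) = -4 + (3 - 5)² = -4 + (-2)² = -4 + 4 = 0)
R(H, b) = b (R(H, b) = b + 0 = b)
(R(0, M(0)) - 22)² = (-4*0 - 22)² = (0 - 22)² = (-22)² = 484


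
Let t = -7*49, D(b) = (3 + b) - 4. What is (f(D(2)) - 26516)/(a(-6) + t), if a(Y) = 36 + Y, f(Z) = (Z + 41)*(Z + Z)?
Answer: 26432/313 ≈ 84.447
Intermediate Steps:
D(b) = -1 + b
f(Z) = 2*Z*(41 + Z) (f(Z) = (41 + Z)*(2*Z) = 2*Z*(41 + Z))
t = -343
(f(D(2)) - 26516)/(a(-6) + t) = (2*(-1 + 2)*(41 + (-1 + 2)) - 26516)/((36 - 6) - 343) = (2*1*(41 + 1) - 26516)/(30 - 343) = (2*1*42 - 26516)/(-313) = (84 - 26516)*(-1/313) = -26432*(-1/313) = 26432/313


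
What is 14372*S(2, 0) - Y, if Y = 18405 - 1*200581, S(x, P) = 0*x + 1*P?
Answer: 182176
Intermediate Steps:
S(x, P) = P (S(x, P) = 0 + P = P)
Y = -182176 (Y = 18405 - 200581 = -182176)
14372*S(2, 0) - Y = 14372*0 - 1*(-182176) = 0 + 182176 = 182176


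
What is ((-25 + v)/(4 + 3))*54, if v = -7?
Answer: -1728/7 ≈ -246.86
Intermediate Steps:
((-25 + v)/(4 + 3))*54 = ((-25 - 7)/(4 + 3))*54 = -32/7*54 = -1728/7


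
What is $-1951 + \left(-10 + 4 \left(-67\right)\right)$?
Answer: $-2229$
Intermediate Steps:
$-1951 + \left(-10 + 4 \left(-67\right)\right) = -1951 - 278 = -2229$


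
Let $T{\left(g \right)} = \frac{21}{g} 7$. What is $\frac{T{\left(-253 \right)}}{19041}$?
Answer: $- \frac{49}{1605791} \approx -3.0515 \cdot 10^{-5}$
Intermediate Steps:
$T{\left(g \right)} = \frac{147}{g}$
$\frac{T{\left(-253 \right)}}{19041} = \frac{147 \frac{1}{-253}}{19041} = 147 \left(- \frac{1}{253}\right) \frac{1}{19041} = \left(- \frac{147}{253}\right) \frac{1}{19041} = - \frac{49}{1605791}$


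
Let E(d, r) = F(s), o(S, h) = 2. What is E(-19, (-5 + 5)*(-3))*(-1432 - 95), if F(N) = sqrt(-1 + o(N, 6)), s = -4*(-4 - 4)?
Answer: -1527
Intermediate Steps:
s = 32 (s = -4*(-8) = 32)
F(N) = 1 (F(N) = sqrt(-1 + 2) = sqrt(1) = 1)
E(d, r) = 1
E(-19, (-5 + 5)*(-3))*(-1432 - 95) = 1*(-1432 - 95) = 1*(-1527) = -1527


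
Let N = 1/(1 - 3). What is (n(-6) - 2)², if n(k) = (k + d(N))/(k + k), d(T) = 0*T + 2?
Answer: 25/9 ≈ 2.7778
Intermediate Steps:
N = -½ (N = 1/(-2) = -½ ≈ -0.50000)
d(T) = 2 (d(T) = 0 + 2 = 2)
n(k) = (2 + k)/(2*k) (n(k) = (k + 2)/(k + k) = (2 + k)/((2*k)) = (2 + k)*(1/(2*k)) = (2 + k)/(2*k))
(n(-6) - 2)² = ((½)*(2 - 6)/(-6) - 2)² = ((½)*(-⅙)*(-4) - 2)² = (⅓ - 2)² = (-5/3)² = 25/9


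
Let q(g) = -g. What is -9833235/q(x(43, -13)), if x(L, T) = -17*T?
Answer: 9833235/221 ≈ 44494.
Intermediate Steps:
-9833235/q(x(43, -13)) = -9833235/((-(-17)*(-13))) = -9833235/((-1*221)) = -9833235/(-221) = -9833235*(-1/221) = 9833235/221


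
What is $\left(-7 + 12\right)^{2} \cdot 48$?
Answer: $1200$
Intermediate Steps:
$\left(-7 + 12\right)^{2} \cdot 48 = 5^{2} \cdot 48 = 25 \cdot 48 = 1200$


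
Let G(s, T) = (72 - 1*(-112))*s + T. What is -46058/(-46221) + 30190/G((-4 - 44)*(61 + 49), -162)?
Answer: 7226386261/7485352287 ≈ 0.96540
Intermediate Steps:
G(s, T) = T + 184*s (G(s, T) = (72 + 112)*s + T = 184*s + T = T + 184*s)
-46058/(-46221) + 30190/G((-4 - 44)*(61 + 49), -162) = -46058/(-46221) + 30190/(-162 + 184*((-4 - 44)*(61 + 49))) = -46058*(-1/46221) + 30190/(-162 + 184*(-48*110)) = 46058/46221 + 30190/(-162 + 184*(-5280)) = 46058/46221 + 30190/(-162 - 971520) = 46058/46221 + 30190/(-971682) = 46058/46221 + 30190*(-1/971682) = 46058/46221 - 15095/485841 = 7226386261/7485352287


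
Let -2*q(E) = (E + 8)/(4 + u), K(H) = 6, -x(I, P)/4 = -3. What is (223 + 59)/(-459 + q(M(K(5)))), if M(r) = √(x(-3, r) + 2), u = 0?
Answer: -4151040/6771193 + 1128*√14/6771193 ≈ -0.61242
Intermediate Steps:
x(I, P) = 12 (x(I, P) = -4*(-3) = 12)
M(r) = √14 (M(r) = √(12 + 2) = √14)
q(E) = -1 - E/8 (q(E) = -(E + 8)/(2*(4 + 0)) = -(8 + E)/(2*4) = -(2 + E/4)/2 = -1 - E/8)
(223 + 59)/(-459 + q(M(K(5)))) = (223 + 59)/(-459 + (-1 - √14/8)) = 282/(-460 - √14/8)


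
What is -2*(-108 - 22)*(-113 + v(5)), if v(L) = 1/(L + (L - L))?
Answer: -29328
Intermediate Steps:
v(L) = 1/L (v(L) = 1/(L + 0) = 1/L)
-2*(-108 - 22)*(-113 + v(5)) = -2*(-108 - 22)*(-113 + 1/5) = -(-260)*(-113 + ⅕) = -(-260)*(-564)/5 = -2*14664 = -29328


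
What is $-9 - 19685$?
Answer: $-19694$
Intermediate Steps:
$-9 - 19685 = -19694$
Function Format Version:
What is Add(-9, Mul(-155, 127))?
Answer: -19694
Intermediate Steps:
Add(-9, Mul(-155, 127)) = Add(-9, -19685) = -19694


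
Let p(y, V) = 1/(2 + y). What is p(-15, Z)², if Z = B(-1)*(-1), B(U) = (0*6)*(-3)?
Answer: 1/169 ≈ 0.0059172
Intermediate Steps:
B(U) = 0 (B(U) = 0*(-3) = 0)
Z = 0 (Z = 0*(-1) = 0)
p(-15, Z)² = (1/(2 - 15))² = (1/(-13))² = (-1/13)² = 1/169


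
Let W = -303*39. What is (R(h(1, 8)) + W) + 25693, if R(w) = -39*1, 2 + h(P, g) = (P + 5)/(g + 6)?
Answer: 13837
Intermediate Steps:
W = -11817
h(P, g) = -2 + (5 + P)/(6 + g) (h(P, g) = -2 + (P + 5)/(g + 6) = -2 + (5 + P)/(6 + g))
R(w) = -39
(R(h(1, 8)) + W) + 25693 = (-39 - 11817) + 25693 = -11856 + 25693 = 13837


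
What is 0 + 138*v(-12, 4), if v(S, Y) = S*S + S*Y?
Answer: 13248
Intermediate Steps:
v(S, Y) = S² + S*Y
0 + 138*v(-12, 4) = 0 + 138*(-12*(-12 + 4)) = 0 + 138*(-12*(-8)) = 0 + 138*96 = 0 + 13248 = 13248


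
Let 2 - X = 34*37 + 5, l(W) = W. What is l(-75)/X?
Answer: 75/1261 ≈ 0.059477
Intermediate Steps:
X = -1261 (X = 2 - (34*37 + 5) = 2 - (1258 + 5) = 2 - 1*1263 = 2 - 1263 = -1261)
l(-75)/X = -75/(-1261) = -75*(-1/1261) = 75/1261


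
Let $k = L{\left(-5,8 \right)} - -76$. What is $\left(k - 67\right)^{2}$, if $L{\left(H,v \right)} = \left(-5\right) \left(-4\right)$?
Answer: $841$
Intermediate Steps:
$L{\left(H,v \right)} = 20$
$k = 96$ ($k = 20 - -76 = 20 + 76 = 96$)
$\left(k - 67\right)^{2} = \left(96 - 67\right)^{2} = 29^{2} = 841$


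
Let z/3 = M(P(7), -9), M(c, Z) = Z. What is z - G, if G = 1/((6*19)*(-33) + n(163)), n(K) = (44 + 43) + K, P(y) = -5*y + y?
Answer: -94823/3512 ≈ -27.000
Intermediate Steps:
P(y) = -4*y
n(K) = 87 + K
z = -27 (z = 3*(-9) = -27)
G = -1/3512 (G = 1/((6*19)*(-33) + (87 + 163)) = 1/(114*(-33) + 250) = 1/(-3762 + 250) = 1/(-3512) = -1/3512 ≈ -0.00028474)
z - G = -27 - 1*(-1/3512) = -27 + 1/3512 = -94823/3512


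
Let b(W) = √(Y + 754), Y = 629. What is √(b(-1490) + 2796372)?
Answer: √(2796372 + √1383) ≈ 1672.2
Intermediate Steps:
b(W) = √1383 (b(W) = √(629 + 754) = √1383)
√(b(-1490) + 2796372) = √(√1383 + 2796372) = √(2796372 + √1383)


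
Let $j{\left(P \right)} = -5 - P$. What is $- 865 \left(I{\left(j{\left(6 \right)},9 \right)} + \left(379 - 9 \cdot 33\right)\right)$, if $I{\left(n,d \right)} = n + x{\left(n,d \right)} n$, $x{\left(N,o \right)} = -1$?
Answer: $-70930$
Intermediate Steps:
$I{\left(n,d \right)} = 0$ ($I{\left(n,d \right)} = n - n = 0$)
$- 865 \left(I{\left(j{\left(6 \right)},9 \right)} + \left(379 - 9 \cdot 33\right)\right) = - 865 \left(0 + \left(379 - 9 \cdot 33\right)\right) = - 865 \left(0 + \left(379 - 297\right)\right) = - 865 \left(0 + 82\right) = \left(-865\right) 82 = -70930$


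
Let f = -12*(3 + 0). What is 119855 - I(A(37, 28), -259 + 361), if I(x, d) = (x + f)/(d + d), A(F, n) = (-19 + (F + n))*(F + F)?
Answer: 6111763/51 ≈ 1.1984e+5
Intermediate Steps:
f = -36 (f = -12*3 = -36)
A(F, n) = 2*F*(-19 + F + n) (A(F, n) = (-19 + F + n)*(2*F) = 2*F*(-19 + F + n))
I(x, d) = (-36 + x)/(2*d) (I(x, d) = (x - 36)/(d + d) = (-36 + x)/((2*d)) = (-36 + x)*(1/(2*d)) = (-36 + x)/(2*d))
119855 - I(A(37, 28), -259 + 361) = 119855 - (-36 + 2*37*(-19 + 37 + 28))/(2*(-259 + 361)) = 119855 - (-36 + 2*37*46)/(2*102) = 119855 - (-36 + 3404)/(2*102) = 119855 - 3368/(2*102) = 119855 - 1*842/51 = 119855 - 842/51 = 6111763/51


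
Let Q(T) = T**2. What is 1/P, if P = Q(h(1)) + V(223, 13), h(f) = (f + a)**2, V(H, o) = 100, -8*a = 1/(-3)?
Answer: 331776/33568225 ≈ 0.0098836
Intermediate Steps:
a = 1/24 (a = -1/8/(-3) = -1/8*(-1/3) = 1/24 ≈ 0.041667)
h(f) = (1/24 + f)**2 (h(f) = (f + 1/24)**2 = (1/24 + f)**2)
P = 33568225/331776 (P = ((1 + 24*1)**2/576)**2 + 100 = ((1 + 24)**2/576)**2 + 100 = ((1/576)*25**2)**2 + 100 = ((1/576)*625)**2 + 100 = (625/576)**2 + 100 = 390625/331776 + 100 = 33568225/331776 ≈ 101.18)
1/P = 1/(33568225/331776) = 331776/33568225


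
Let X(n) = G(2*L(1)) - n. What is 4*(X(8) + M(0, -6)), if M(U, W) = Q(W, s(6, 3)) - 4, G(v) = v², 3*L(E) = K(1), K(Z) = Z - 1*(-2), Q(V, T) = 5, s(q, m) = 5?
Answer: -12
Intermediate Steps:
K(Z) = 2 + Z (K(Z) = Z + 2 = 2 + Z)
L(E) = 1 (L(E) = (2 + 1)/3 = (⅓)*3 = 1)
M(U, W) = 1 (M(U, W) = 5 - 4 = 1)
X(n) = 4 - n (X(n) = (2*1)² - n = 2² - n = 4 - n)
4*(X(8) + M(0, -6)) = 4*((4 - 1*8) + 1) = 4*((4 - 8) + 1) = 4*(-4 + 1) = 4*(-3) = -12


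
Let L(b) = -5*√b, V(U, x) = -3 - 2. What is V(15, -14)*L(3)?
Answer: 25*√3 ≈ 43.301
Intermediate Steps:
V(U, x) = -5
V(15, -14)*L(3) = -(-25)*√3 = 25*√3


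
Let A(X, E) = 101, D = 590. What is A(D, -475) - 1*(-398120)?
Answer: 398221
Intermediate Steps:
A(D, -475) - 1*(-398120) = 101 - 1*(-398120) = 101 + 398120 = 398221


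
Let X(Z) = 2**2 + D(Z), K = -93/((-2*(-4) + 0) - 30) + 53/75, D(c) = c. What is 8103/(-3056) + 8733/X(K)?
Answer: 43915832877/45048496 ≈ 974.86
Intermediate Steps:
K = 8141/1650 (K = -93/((8 + 0) - 30) + 53*(1/75) = -93/(8 - 30) + 53/75 = -93/(-22) + 53/75 = -93*(-1/22) + 53/75 = 93/22 + 53/75 = 8141/1650 ≈ 4.9339)
X(Z) = 4 + Z (X(Z) = 2**2 + Z = 4 + Z)
8103/(-3056) + 8733/X(K) = 8103/(-3056) + 8733/(4 + 8141/1650) = 8103*(-1/3056) + 8733/(14741/1650) = -8103/3056 + 8733*(1650/14741) = -8103/3056 + 14409450/14741 = 43915832877/45048496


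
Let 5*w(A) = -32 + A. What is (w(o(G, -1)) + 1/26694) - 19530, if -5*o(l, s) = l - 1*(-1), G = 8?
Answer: -13037856761/667350 ≈ -19537.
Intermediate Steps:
o(l, s) = -⅕ - l/5 (o(l, s) = -(l - 1*(-1))/5 = -(l + 1)/5 = -(1 + l)/5 = -⅕ - l/5)
w(A) = -32/5 + A/5 (w(A) = (-32 + A)/5 = -32/5 + A/5)
(w(o(G, -1)) + 1/26694) - 19530 = ((-32/5 + (-⅕ - ⅕*8)/5) + 1/26694) - 19530 = ((-32/5 + (-⅕ - 8/5)/5) + 1/26694) - 19530 = ((-32/5 + (⅕)*(-9/5)) + 1/26694) - 19530 = ((-32/5 - 9/25) + 1/26694) - 19530 = (-169/25 + 1/26694) - 19530 = -4511261/667350 - 19530 = -13037856761/667350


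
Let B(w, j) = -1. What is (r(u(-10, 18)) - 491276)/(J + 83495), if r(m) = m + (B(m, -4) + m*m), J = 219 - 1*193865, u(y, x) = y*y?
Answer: 481177/110151 ≈ 4.3683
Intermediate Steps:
u(y, x) = y²
J = -193646 (J = 219 - 193865 = -193646)
r(m) = -1 + m + m² (r(m) = m + (-1 + m*m) = m + (-1 + m²) = -1 + m + m²)
(r(u(-10, 18)) - 491276)/(J + 83495) = ((-1 + (-10)² + ((-10)²)²) - 491276)/(-193646 + 83495) = ((-1 + 100 + 100²) - 491276)/(-110151) = ((-1 + 100 + 10000) - 491276)*(-1/110151) = (10099 - 491276)*(-1/110151) = -481177*(-1/110151) = 481177/110151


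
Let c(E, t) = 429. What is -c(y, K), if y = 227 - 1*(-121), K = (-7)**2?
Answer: -429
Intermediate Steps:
K = 49
y = 348 (y = 227 + 121 = 348)
-c(y, K) = -1*429 = -429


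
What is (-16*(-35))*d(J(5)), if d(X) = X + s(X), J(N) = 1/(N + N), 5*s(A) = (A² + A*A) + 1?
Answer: 4256/25 ≈ 170.24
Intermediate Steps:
s(A) = ⅕ + 2*A²/5 (s(A) = ((A² + A*A) + 1)/5 = ((A² + A²) + 1)/5 = (2*A² + 1)/5 = (1 + 2*A²)/5 = ⅕ + 2*A²/5)
J(N) = 1/(2*N)
d(X) = ⅕ + X + 2*X²/5 (d(X) = X + (⅕ + 2*X²/5) = ⅕ + X + 2*X²/5)
(-16*(-35))*d(J(5)) = (-16*(-35))*(⅕ + (½)/5 + 2*((½)/5)²/5) = 560*(⅕ + (½)*(⅕) + 2*((½)*(⅕))²/5) = 560*(⅕ + ⅒ + 2*(⅒)²/5) = 560*(⅕ + ⅒ + (⅖)*(1/100)) = 560*(⅕ + ⅒ + 1/250) = 560*(38/125) = 4256/25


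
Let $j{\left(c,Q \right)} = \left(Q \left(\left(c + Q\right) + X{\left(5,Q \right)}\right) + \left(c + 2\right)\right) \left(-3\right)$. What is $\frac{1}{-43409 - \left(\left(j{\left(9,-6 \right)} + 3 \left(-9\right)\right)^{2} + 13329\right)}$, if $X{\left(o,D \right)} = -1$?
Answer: $- \frac{1}{57314} \approx -1.7448 \cdot 10^{-5}$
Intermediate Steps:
$j{\left(c,Q \right)} = -6 - 3 c - 3 Q \left(-1 + Q + c\right)$ ($j{\left(c,Q \right)} = \left(Q \left(\left(c + Q\right) - 1\right) + \left(c + 2\right)\right) \left(-3\right) = \left(Q \left(\left(Q + c\right) - 1\right) + \left(2 + c\right)\right) \left(-3\right) = \left(Q \left(-1 + Q + c\right) + \left(2 + c\right)\right) \left(-3\right) = \left(2 + c + Q \left(-1 + Q + c\right)\right) \left(-3\right) = -6 - 3 c - 3 Q \left(-1 + Q + c\right)$)
$\frac{1}{-43409 - \left(\left(j{\left(9,-6 \right)} + 3 \left(-9\right)\right)^{2} + 13329\right)} = \frac{1}{-43409 - \left(\left(\left(-6 - 27 - 3 \left(-6\right)^{2} + 3 \left(-6\right) - \left(-18\right) 9\right) + 3 \left(-9\right)\right)^{2} + 13329\right)} = \frac{1}{-43409 - \left(\left(\left(-6 - 27 - 108 - 18 + 162\right) - 27\right)^{2} + 13329\right)} = \frac{1}{-43409 - \left(\left(3 - 27\right)^{2} + 13329\right)} = \frac{1}{-43409 - \left(\left(-24\right)^{2} + 13329\right)} = \frac{1}{-43409 - \left(576 + 13329\right)} = \frac{1}{-43409 - 13905} = \frac{1}{-57314} = - \frac{1}{57314}$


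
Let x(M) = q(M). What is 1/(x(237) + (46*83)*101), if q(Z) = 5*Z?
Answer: 1/386803 ≈ 2.5853e-6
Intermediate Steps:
x(M) = 5*M
1/(x(237) + (46*83)*101) = 1/(5*237 + (46*83)*101) = 1/(1185 + 3818*101) = 1/(1185 + 385618) = 1/386803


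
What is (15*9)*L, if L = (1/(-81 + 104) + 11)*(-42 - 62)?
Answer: -3566160/23 ≈ -1.5505e+5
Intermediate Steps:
L = -26416/23 (L = (1/23 + 11)*(-104) = (254/23)*(-104) = -26416/23 ≈ -1148.5)
(15*9)*L = (15*9)*(-26416/23) = 135*(-26416/23) = -3566160/23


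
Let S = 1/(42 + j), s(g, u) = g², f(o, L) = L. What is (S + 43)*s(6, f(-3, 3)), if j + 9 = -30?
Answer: 1560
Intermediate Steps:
j = -39 (j = -9 - 30 = -39)
S = ⅓ (S = 1/(42 - 39) = 1/3 = ⅓ ≈ 0.33333)
(S + 43)*s(6, f(-3, 3)) = (⅓ + 43)*6² = (130/3)*36 = 1560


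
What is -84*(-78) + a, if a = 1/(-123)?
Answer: 805895/123 ≈ 6552.0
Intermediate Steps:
a = -1/123 ≈ -0.0081301
-84*(-78) + a = -84*(-78) - 1/123 = 6552 - 1/123 = 805895/123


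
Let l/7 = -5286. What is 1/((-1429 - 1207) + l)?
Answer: -1/39638 ≈ -2.5228e-5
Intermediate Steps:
l = -37002 (l = 7*(-5286) = -37002)
1/((-1429 - 1207) + l) = 1/((-1429 - 1207) - 37002) = 1/(-2636 - 37002) = 1/(-39638) = -1/39638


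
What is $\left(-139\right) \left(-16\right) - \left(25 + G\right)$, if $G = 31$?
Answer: $2168$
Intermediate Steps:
$\left(-139\right) \left(-16\right) - \left(25 + G\right) = \left(-139\right) \left(-16\right) - 56 = 2224 + \left(\left(-32 + 7\right) - 31\right) = 2224 - 56 = 2168$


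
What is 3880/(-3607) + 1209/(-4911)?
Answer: -7805181/5904659 ≈ -1.3219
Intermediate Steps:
3880/(-3607) + 1209/(-4911) = 3880*(-1/3607) + 1209*(-1/4911) = -3880/3607 - 403/1637 = -7805181/5904659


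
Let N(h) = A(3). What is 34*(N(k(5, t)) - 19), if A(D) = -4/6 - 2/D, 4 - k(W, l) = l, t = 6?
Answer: -2074/3 ≈ -691.33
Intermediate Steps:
k(W, l) = 4 - l
A(D) = -⅔ - 2/D (A(D) = -4*⅙ - 2/D = -⅔ - 2/D)
N(h) = -4/3 (N(h) = -⅔ - 2/3 = -⅔ - 2*⅓ = -⅔ - ⅔ = -4/3)
34*(N(k(5, t)) - 19) = 34*(-4/3 - 19) = 34*(-61/3) = -2074/3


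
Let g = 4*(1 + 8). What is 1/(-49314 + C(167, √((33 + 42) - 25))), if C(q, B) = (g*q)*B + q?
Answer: -49147/608220409 - 30060*√2/608220409 ≈ -0.00015070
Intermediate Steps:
g = 36 (g = 4*9 = 36)
C(q, B) = q + 36*B*q (C(q, B) = (36*q)*B + q = 36*B*q + q = q + 36*B*q)
1/(-49314 + C(167, √((33 + 42) - 25))) = 1/(-49314 + 167*(1 + 36*√((33 + 42) - 25))) = 1/(-49314 + 167*(1 + 36*√(75 - 25))) = 1/(-49314 + 167*(1 + 36*√50)) = 1/(-49314 + 167*(1 + 36*(5*√2))) = 1/(-49314 + 167*(1 + 180*√2)) = 1/(-49314 + (167 + 30060*√2)) = 1/(-49147 + 30060*√2)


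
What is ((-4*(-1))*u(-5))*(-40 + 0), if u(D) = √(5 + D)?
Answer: 0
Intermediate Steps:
((-4*(-1))*u(-5))*(-40 + 0) = ((-4*(-1))*√(5 - 5))*(-40 + 0) = (4*√0)*(-40) = (4*0)*(-40) = 0*(-40) = 0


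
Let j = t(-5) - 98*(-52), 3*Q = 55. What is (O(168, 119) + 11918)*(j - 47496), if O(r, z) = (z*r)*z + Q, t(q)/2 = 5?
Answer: -101353825890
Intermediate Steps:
Q = 55/3 (Q = (⅓)*55 = 55/3 ≈ 18.333)
t(q) = 10 (t(q) = 2*5 = 10)
O(r, z) = 55/3 + r*z² (O(r, z) = (z*r)*z + 55/3 = (r*z)*z + 55/3 = r*z² + 55/3 = 55/3 + r*z²)
j = 5106 (j = 10 - 98*(-52) = 10 + 5096 = 5106)
(O(168, 119) + 11918)*(j - 47496) = ((55/3 + 168*119²) + 11918)*(5106 - 47496) = ((55/3 + 168*14161) + 11918)*(-42390) = ((55/3 + 2379048) + 11918)*(-42390) = (7137199/3 + 11918)*(-42390) = (7172953/3)*(-42390) = -101353825890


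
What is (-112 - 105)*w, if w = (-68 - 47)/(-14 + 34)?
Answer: 4991/4 ≈ 1247.8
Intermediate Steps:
w = -23/4 (w = -115/20 = -115*1/20 = -23/4 ≈ -5.7500)
(-112 - 105)*w = (-112 - 105)*(-23/4) = -217*(-23/4) = 4991/4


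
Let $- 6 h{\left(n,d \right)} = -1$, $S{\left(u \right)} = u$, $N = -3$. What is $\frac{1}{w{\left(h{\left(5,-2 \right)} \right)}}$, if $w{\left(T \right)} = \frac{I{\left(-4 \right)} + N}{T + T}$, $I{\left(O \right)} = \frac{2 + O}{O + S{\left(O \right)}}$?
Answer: $- \frac{4}{33} \approx -0.12121$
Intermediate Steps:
$h{\left(n,d \right)} = \frac{1}{6}$ ($h{\left(n,d \right)} = \left(- \frac{1}{6}\right) \left(-1\right) = \frac{1}{6}$)
$I{\left(O \right)} = \frac{2 + O}{2 O}$ ($I{\left(O \right)} = \frac{2 + O}{O + O} = \frac{2 + O}{2 O}$)
$w{\left(T \right)} = - \frac{11}{8 T}$ ($w{\left(T \right)} = \frac{\frac{2 - 4}{2 \left(-4\right)} - 3}{T + T} = \frac{\frac{1}{2} \left(- \frac{1}{4}\right) \left(-2\right) - 3}{2 T} = \left(\frac{1}{4} - 3\right) \frac{1}{2 T} = - \frac{11 \frac{1}{2 T}}{4} = - \frac{11}{8 T}$)
$\frac{1}{w{\left(h{\left(5,-2 \right)} \right)}} = \frac{1}{\left(- \frac{11}{8}\right) \frac{1}{\frac{1}{6}}} = \frac{1}{\left(- \frac{11}{8}\right) 6} = \frac{1}{- \frac{33}{4}} = - \frac{4}{33}$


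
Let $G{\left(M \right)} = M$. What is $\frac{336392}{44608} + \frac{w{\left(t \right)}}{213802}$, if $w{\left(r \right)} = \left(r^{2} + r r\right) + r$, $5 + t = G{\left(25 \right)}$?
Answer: $\frac{4497366309}{596079976} \approx 7.5449$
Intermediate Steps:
$t = 20$ ($t = -5 + 25 = 20$)
$w{\left(r \right)} = r + 2 r^{2}$ ($w{\left(r \right)} = \left(r^{2} + r^{2}\right) + r = 2 r^{2} + r = r + 2 r^{2}$)
$\frac{336392}{44608} + \frac{w{\left(t \right)}}{213802} = \frac{336392}{44608} + \frac{20 \left(1 + 2 \cdot 20\right)}{213802} = 336392 \cdot \frac{1}{44608} + 20 \left(1 + 40\right) \frac{1}{213802} = \frac{42049}{5576} + 20 \cdot 41 \cdot \frac{1}{213802} = \frac{42049}{5576} + 820 \cdot \frac{1}{213802} = \frac{42049}{5576} + \frac{410}{106901} = \frac{4497366309}{596079976}$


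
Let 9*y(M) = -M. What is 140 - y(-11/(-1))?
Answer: 1271/9 ≈ 141.22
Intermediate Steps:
y(M) = -M/9 (y(M) = (-M)/9 = -M/9)
140 - y(-11/(-1)) = 140 - (-1)*(-11/(-1))/9 = 140 - (-1)*(-11*(-1))/9 = 140 - (-1)*11/9 = 140 - 1*(-11/9) = 140 + 11/9 = 1271/9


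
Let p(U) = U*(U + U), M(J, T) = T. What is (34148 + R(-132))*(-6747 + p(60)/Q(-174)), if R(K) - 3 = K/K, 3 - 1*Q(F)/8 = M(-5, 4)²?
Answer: -3026242872/13 ≈ -2.3279e+8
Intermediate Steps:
Q(F) = -104 (Q(F) = 24 - 8*4² = 24 - 8*16 = 24 - 128 = -104)
R(K) = 4 (R(K) = 3 + K/K = 3 + 1 = 4)
p(U) = 2*U² (p(U) = U*(2*U) = 2*U²)
(34148 + R(-132))*(-6747 + p(60)/Q(-174)) = (34148 + 4)*(-6747 + (2*60²)/(-104)) = 34152*(-6747 + (2*3600)*(-1/104)) = 34152*(-6747 + 7200*(-1/104)) = 34152*(-6747 - 900/13) = 34152*(-88611/13) = -3026242872/13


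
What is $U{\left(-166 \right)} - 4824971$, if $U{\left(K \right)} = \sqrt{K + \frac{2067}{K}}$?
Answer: $-4824971 + \frac{i \sqrt{4917418}}{166} \approx -4.825 \cdot 10^{6} + 13.359 i$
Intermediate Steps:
$U{\left(-166 \right)} - 4824971 = \sqrt{-166 + \frac{2067}{-166}} - 4824971 = \sqrt{-166 + 2067 \left(- \frac{1}{166}\right)} - 4824971 = \sqrt{-166 - \frac{2067}{166}} - 4824971 = \sqrt{- \frac{29623}{166}} - 4824971 = \frac{i \sqrt{4917418}}{166} - 4824971 = -4824971 + \frac{i \sqrt{4917418}}{166}$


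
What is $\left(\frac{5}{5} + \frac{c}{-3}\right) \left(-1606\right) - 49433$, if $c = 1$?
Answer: $- \frac{151511}{3} \approx -50504.0$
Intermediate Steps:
$\left(\frac{5}{5} + \frac{c}{-3}\right) \left(-1606\right) - 49433 = \left(\frac{5}{5} + 1 \frac{1}{-3}\right) \left(-1606\right) - 49433 = \left(5 \cdot \frac{1}{5} + 1 \left(- \frac{1}{3}\right)\right) \left(-1606\right) - 49433 = \left(1 - \frac{1}{3}\right) \left(-1606\right) - 49433 = \frac{2}{3} \left(-1606\right) - 49433 = - \frac{3212}{3} - 49433 = - \frac{151511}{3}$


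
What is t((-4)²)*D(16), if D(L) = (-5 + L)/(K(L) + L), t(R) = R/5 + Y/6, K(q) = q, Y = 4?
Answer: 319/240 ≈ 1.3292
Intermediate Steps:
t(R) = ⅔ + R/5 (t(R) = R/5 + 4/6 = R*(⅕) + 4*(⅙) = R/5 + ⅔ = ⅔ + R/5)
D(L) = (-5 + L)/(2*L) (D(L) = (-5 + L)/(L + L) = (-5 + L)/((2*L)) = (-5 + L)*(1/(2*L)) = (-5 + L)/(2*L))
t((-4)²)*D(16) = (⅔ + (⅕)*(-4)²)*((½)*(-5 + 16)/16) = (⅔ + (⅕)*16)*((½)*(1/16)*11) = (⅔ + 16/5)*(11/32) = (58/15)*(11/32) = 319/240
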